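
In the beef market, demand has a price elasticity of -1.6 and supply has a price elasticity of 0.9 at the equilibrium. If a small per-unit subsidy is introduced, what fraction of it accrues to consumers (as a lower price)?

For a small subsidy around the equilibrium, the benefit split depends on the relative slopes, which at a point are proportional to the elasticities.
Buyer share = εs/(εs + |εd|) = 0.9/(0.9 + 1.6) = 0.36; seller share = |εd|/(εs + |εd|) = 0.64.

Consumer share = 0.36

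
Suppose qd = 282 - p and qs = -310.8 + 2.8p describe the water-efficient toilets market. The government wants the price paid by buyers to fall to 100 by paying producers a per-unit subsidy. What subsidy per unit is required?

Required subsidy s = 76 per unit

At a buyer price of 100, quantity demanded is 282 − 1·100 = 182.
Sellers supply 182 only when they receive ps with -310.8 + 2.8·ps = 182, i.e. ps = 176.
s = ps − pb = 176 − 100 = 76.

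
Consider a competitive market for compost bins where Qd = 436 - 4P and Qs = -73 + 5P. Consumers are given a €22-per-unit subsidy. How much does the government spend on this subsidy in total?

Government cost = 17072/3

Pre-subsidy: 436 - 4P = -73 + 5P gives P* = 509/9, Q* = 1888/9.
With the rebate, buyers effectively pay Pb = Ps − 22, where Ps is the price sellers receive.
Demand in terms of Ps becomes Qd = 436 − 4(Ps − 22) = 524 - 4Ps. Setting this equal to supply: 524 - 4Ps = -73 + 5Ps, so Ps = 199/3.
Buyers pay Pb = 199/3 − 22 = 133/3; Q' = -73 + 5·(199/3) = 776/3.
Government outlay = subsidy × quantity = 22 × 776/3 = 17072/3.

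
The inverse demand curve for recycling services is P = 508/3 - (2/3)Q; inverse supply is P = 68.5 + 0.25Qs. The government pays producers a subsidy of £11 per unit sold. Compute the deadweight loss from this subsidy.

Pre-subsidy: 508/3 - (2/3)Q = 68.5 + 0.25Q gives Q* = 110 and P* = 96.
With the subsidy, sellers receive Ps = Pb + 11 for each unit, where Pb is the price buyers pay.
On the curves, Pb = 508/3 - (2/3)Q and Ps = 68.5 + 0.25Q; the wedge Ps − Pb = 11 gives 68.5 + 0.25Q − (508/3 - (2/3)Q) = 11, so Q' = 122.
Then Pb = 508/3 − (2/3)·122 = 88 and Ps = 68.5 + 0.25·122 = 99.
The subsidy expands output by 122 − 110 = 12 past the efficient level; on those units the gap between marginal cost and willingness to pay runs from 0 up to 11.
DWL = ½ × 11 × 12 = 66.

Deadweight loss = £66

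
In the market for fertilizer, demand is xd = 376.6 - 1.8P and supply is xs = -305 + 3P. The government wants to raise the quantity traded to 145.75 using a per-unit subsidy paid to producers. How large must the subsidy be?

At x = 145.75, invert demand for the buyer price: Pb = (376.6 − 145.75)/1.8 = 128.25; invert supply for the seller price: Ps = (145.75 − (-305))/3 = 150.25.
The subsidy must fill the gap: s = Ps − Pb = 150.25 − 128.25 = 22.

Required subsidy s = 22 per unit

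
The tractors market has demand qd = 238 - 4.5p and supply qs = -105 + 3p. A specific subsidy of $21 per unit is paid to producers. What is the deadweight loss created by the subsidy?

Pre-subsidy: 238 - 4.5p = -105 + 3p gives p* = 686/15, q* = 32.2.
With the subsidy, sellers receive ps = pb + 21 for each unit, where pb is the price buyers pay.
Supply in terms of pb becomes qs = -105 + 3(pb + 21) = -42 + 3pb. Setting this equal to demand: 238 - 4.5pb = -42 + 3pb, so pb = 112/3.
Sellers receive ps = 112/3 + 21 = 175/3; q' = 238 − 4.5·(112/3) = 70.
The subsidy expands output by 70 − 32.2 = 37.8 past the efficient level; on those units the gap between marginal cost and willingness to pay runs from 0 up to 21.
DWL = ½ × 21 × 37.8 = 396.9.

Deadweight loss = $396.9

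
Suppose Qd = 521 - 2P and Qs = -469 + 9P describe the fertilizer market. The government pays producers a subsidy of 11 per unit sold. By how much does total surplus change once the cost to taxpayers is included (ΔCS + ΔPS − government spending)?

Net change in total surplus = -99

Pre-subsidy: 521 - 2P = -469 + 9P gives P* = 90, Q* = 341.
With the subsidy, sellers receive Ps = Pb + 11 for each unit, where Pb is the price buyers pay.
Supply in terms of Pb becomes Qs = -469 + 9(Pb + 11) = -370 + 9Pb. Setting this equal to demand: 521 - 2Pb = -370 + 9Pb, so Pb = 81.
Sellers receive Ps = 81 + 11 = 92; Q' = 521 − 2·81 = 359.
ΔCS = ½(341 + 359)(90 − 81) = 3150; ΔPS = ½(341 + 359)(92 − 90) = 700.
Government spending = 11 × 359 = 3949.
Net change = 3150 + 700 − 3949 = -99. The loss equals the DWL triangle ½·11·18.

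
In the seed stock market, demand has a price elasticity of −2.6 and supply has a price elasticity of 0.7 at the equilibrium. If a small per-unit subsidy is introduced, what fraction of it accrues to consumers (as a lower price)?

Consumer share = 7/33

For a small subsidy around the equilibrium, the benefit split depends on the relative slopes, which at a point are proportional to the elasticities.
Buyer share = εs/(εs + |εd|) = 0.7/(0.7 + 2.6) = 7/33; seller share = |εd|/(εs + |εd|) = 26/33.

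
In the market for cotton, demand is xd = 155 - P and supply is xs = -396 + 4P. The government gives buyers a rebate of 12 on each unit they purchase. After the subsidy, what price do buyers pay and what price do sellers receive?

Buyers pay 100.6; sellers receive 112.6

Pre-subsidy: 155 - P = -396 + 4P gives P* = 110.2, x* = 44.8.
With the rebate, buyers effectively pay Pb = Ps − 12, where Ps is the price sellers receive.
Demand in terms of Ps becomes xd = 155 − 1(Ps − 12) = 167 - Ps. Setting this equal to supply: 167 - Ps = -396 + 4Ps, so Ps = 112.6.
Buyers pay Pb = 112.6 − 12 = 100.6; x' = -396 + 4·112.6 = 54.4.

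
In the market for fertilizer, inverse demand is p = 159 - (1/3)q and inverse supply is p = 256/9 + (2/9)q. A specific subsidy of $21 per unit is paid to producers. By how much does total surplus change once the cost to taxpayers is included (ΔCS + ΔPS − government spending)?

Pre-subsidy: 159 - (1/3)q = 256/9 + (2/9)q gives q* = 235 and p* = 242/3.
With the subsidy, sellers receive ps = pb + 21 for each unit, where pb is the price buyers pay.
On the curves, pb = 159 - (1/3)q and ps = 256/9 + (2/9)q; the wedge ps − pb = 21 gives 256/9 + (2/9)q − (159 - (1/3)q) = 21, so q' = 272.8.
Then pb = 159 − (1/3)·272.8 = 1021/15 and ps = 256/9 + (2/9)·272.8 = 1336/15.
ΔCS = ½(235 + 272.8)(242/3 − 1021/15) = 3199.14; ΔPS = ½(235 + 272.8)(1336/15 − 242/3) = 2132.76.
Government spending = 21 × 272.8 = 5728.8.
Net change = 3199.14 + 2132.76 − 5728.8 = -396.9. The loss equals the DWL triangle ½·21·37.8.

Net change in total surplus = -$396.9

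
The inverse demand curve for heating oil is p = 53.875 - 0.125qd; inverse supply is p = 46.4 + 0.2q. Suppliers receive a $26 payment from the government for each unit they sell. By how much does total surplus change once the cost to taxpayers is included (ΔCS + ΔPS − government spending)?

Net change in total surplus = -$1040

Pre-subsidy: 53.875 - 0.125q = 46.4 + 0.2q gives q* = 23 and p* = 51.
With the subsidy, sellers receive ps = pb + 26 for each unit, where pb is the price buyers pay.
On the curves, pb = 53.875 - 0.125q and ps = 46.4 + 0.2q; the wedge ps − pb = 26 gives 46.4 + 0.2q − (53.875 - 0.125q) = 26, so q' = 103.
Then pb = 53.875 − 0.125·103 = 41 and ps = 46.4 + 0.2·103 = 67.
ΔCS = ½(23 + 103)(51 − 41) = 630; ΔPS = ½(23 + 103)(67 − 51) = 1008.
Government spending = 26 × 103 = 2678.
Net change = 630 + 1008 − 2678 = -1040. The loss equals the DWL triangle ½·26·80.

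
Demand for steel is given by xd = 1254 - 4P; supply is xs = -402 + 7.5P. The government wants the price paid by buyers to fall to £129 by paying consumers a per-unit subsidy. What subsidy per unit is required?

Required subsidy s = £23 per unit

At a buyer price of 129, quantity demanded is 1254 − 4·129 = 738.
Sellers supply 738 only when they receive Ps with -402 + 7.5·Ps = 738, i.e. Ps = 152.
s = Ps − Pb = 152 − 129 = 23.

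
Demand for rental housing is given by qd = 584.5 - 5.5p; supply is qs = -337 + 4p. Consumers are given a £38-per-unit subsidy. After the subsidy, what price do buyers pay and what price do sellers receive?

Buyers pay £81; sellers receive £119

Pre-subsidy: 584.5 - 5.5p = -337 + 4p gives p* = 97, q* = 51.
With the rebate, buyers effectively pay pb = ps − 38, where ps is the price sellers receive.
Demand in terms of ps becomes qd = 584.5 − 5.5(ps − 38) = 793.5 - 5.5ps. Setting this equal to supply: 793.5 - 5.5ps = -337 + 4ps, so ps = 119.
Buyers pay pb = 119 − 38 = 81; q' = -337 + 4·119 = 139.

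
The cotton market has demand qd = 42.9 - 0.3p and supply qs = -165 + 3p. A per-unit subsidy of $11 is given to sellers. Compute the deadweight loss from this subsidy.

Pre-subsidy: 42.9 - 0.3p = -165 + 3p gives p* = 63, q* = 24.
With the subsidy, sellers receive ps = pb + 11 for each unit, where pb is the price buyers pay.
Supply in terms of pb becomes qs = -165 + 3(pb + 11) = -132 + 3pb. Setting this equal to demand: 42.9 - 0.3pb = -132 + 3pb, so pb = 53.
Sellers receive ps = 53 + 11 = 64; q' = 42.9 − 0.3·53 = 27.
The subsidy expands output by 27 − 24 = 3 past the efficient level; on those units the gap between marginal cost and willingness to pay runs from 0 up to 11.
DWL = ½ × 11 × 3 = 16.5.

Deadweight loss = $16.5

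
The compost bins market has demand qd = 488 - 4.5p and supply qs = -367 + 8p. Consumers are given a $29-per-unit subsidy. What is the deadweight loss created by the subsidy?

Pre-subsidy: 488 - 4.5p = -367 + 8p gives p* = 68.4, q* = 180.2.
With the rebate, buyers effectively pay pb = ps − 29, where ps is the price sellers receive.
Demand in terms of ps becomes qd = 488 − 4.5(ps − 29) = 618.5 - 4.5ps. Setting this equal to supply: 618.5 - 4.5ps = -367 + 8ps, so ps = 78.84.
Buyers pay pb = 78.84 − 29 = 49.84; q' = -367 + 8·78.84 = 263.72.
The subsidy expands output by 263.72 − 180.2 = 83.52 past the efficient level; on those units the gap between marginal cost and willingness to pay runs from 0 up to 29.
DWL = ½ × 29 × 83.52 = 1211.04.

Deadweight loss = $1211.04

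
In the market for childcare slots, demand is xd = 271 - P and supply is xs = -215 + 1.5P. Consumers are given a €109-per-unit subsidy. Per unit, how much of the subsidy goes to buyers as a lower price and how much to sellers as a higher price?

Pre-subsidy: 271 - P = -215 + 1.5P gives P* = 194.4, x* = 76.6.
With the rebate, buyers effectively pay Pb = Ps − 109, where Ps is the price sellers receive.
Demand in terms of Ps becomes xd = 271 − 1(Ps − 109) = 380 - Ps. Setting this equal to supply: 380 - Ps = -215 + 1.5Ps, so Ps = 238.
Buyers pay Pb = 238 − 109 = 129; x' = -215 + 1.5·238 = 142.
Buyers' price falls by P* − Pb = 194.4 − 129 = 65.4; sellers' price rises by Ps − P* = 238 − 194.4 = 43.6.

Buyers gain €65.4 per unit; sellers gain €43.6 per unit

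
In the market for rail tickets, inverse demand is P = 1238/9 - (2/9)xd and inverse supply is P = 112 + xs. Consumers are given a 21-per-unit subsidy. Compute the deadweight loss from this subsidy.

Pre-subsidy: 1238/9 - (2/9)x = 112 + x gives x* = 230/11 and P* = 1462/11.
With the rebate, buyers effectively pay Pb = Ps − 21, where Ps is the price sellers receive.
On the curves, Pb = 1238/9 - (2/9)x and Ps = 112 + x; the wedge Ps − Pb = 21 gives 112 + x − (1238/9 - (2/9)x) = 21, so x' = 419/11.
Then Pb = 1238/9 − (2/9)·(419/11) = 1420/11 and Ps = 112 + 1·(419/11) = 1651/11.
The subsidy expands output by 419/11 − 230/11 = 189/11 past the efficient level; on those units the gap between marginal cost and willingness to pay runs from 0 up to 21.
DWL = ½ × 21 × 189/11 = 3969/22.

Deadweight loss = 3969/22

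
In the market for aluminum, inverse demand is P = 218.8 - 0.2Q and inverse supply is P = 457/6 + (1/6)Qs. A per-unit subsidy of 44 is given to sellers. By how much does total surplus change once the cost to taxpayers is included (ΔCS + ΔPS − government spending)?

Pre-subsidy: 218.8 - 0.2Q = 457/6 + (1/6)Q gives Q* = 389 and P* = 141.
With the subsidy, sellers receive Ps = Pb + 44 for each unit, where Pb is the price buyers pay.
On the curves, Pb = 218.8 - 0.2Q and Ps = 457/6 + (1/6)Q; the wedge Ps − Pb = 44 gives 457/6 + (1/6)Q − (218.8 - 0.2Q) = 44, so Q' = 509.
Then Pb = 218.8 − 0.2·509 = 117 and Ps = 457/6 + (1/6)·509 = 161.
ΔCS = ½(389 + 509)(141 − 117) = 10776; ΔPS = ½(389 + 509)(161 − 141) = 8980.
Government spending = 44 × 509 = 22396.
Net change = 10776 + 8980 − 22396 = -2640. The loss equals the DWL triangle ½·44·120.

Net change in total surplus = -2640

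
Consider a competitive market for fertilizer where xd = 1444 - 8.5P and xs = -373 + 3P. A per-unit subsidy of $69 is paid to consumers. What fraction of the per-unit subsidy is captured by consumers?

Pre-subsidy: 1444 - 8.5P = -373 + 3P gives P* = 158, x* = 101.
With the rebate, buyers effectively pay Pb = Ps − 69, where Ps is the price sellers receive.
Demand in terms of Ps becomes xd = 1444 − 8.5(Ps − 69) = 2030.5 - 8.5Ps. Setting this equal to supply: 2030.5 - 8.5Ps = -373 + 3Ps, so Ps = 209.
Buyers pay Pb = 209 − 69 = 140; x' = -373 + 3·209 = 254.
Buyers' price falls by P* − Pb = 158 − 140 = 18; sellers' price rises by Ps − P* = 209 − 158 = 51.
So consumers capture 18/69 = 6/23 of each unit of subsidy.

Consumer share = 6/23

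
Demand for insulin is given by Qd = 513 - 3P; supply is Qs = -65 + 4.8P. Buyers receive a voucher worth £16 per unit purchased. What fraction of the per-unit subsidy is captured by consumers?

Pre-subsidy: 513 - 3P = -65 + 4.8P gives P* = 2890/39, Q* = 3779/13.
With the rebate, buyers effectively pay Pb = Ps − 16, where Ps is the price sellers receive.
Demand in terms of Ps becomes Qd = 513 − 3(Ps − 16) = 561 - 3Ps. Setting this equal to supply: 561 - 3Ps = -65 + 4.8Ps, so Ps = 3130/39.
Buyers pay Pb = 3130/39 − 16 = 2506/39; Q' = -65 + 4.8·(3130/39) = 4163/13.
Buyers' price falls by P* − Pb = 2890/39 − 2506/39 = 128/13; sellers' price rises by Ps − P* = 3130/39 − 2890/39 = 80/13.
So consumers capture (128/13)/16 = 8/13 of each unit of subsidy.

Consumer share = 8/13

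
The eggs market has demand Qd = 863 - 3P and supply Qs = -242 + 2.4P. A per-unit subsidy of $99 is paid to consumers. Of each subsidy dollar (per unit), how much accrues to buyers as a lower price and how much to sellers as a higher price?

Buyers gain $44 per unit; sellers gain $55 per unit

Pre-subsidy: 863 - 3P = -242 + 2.4P gives P* = 5525/27, Q* = 2242/9.
With the rebate, buyers effectively pay Pb = Ps − 99, where Ps is the price sellers receive.
Demand in terms of Ps becomes Qd = 863 − 3(Ps − 99) = 1160 - 3Ps. Setting this equal to supply: 1160 - 3Ps = -242 + 2.4Ps, so Ps = 7010/27.
Buyers pay Pb = 7010/27 − 99 = 4337/27; Q' = -242 + 2.4·(7010/27) = 3430/9.
Buyers' price falls by P* − Pb = 5525/27 − 4337/27 = 44; sellers' price rises by Ps − P* = 7010/27 − 5525/27 = 55.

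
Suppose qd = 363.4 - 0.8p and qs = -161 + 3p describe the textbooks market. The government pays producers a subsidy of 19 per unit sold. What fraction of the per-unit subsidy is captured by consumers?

Pre-subsidy: 363.4 - 0.8p = -161 + 3p gives p* = 138, q* = 253.
With the subsidy, sellers receive ps = pb + 19 for each unit, where pb is the price buyers pay.
Supply in terms of pb becomes qs = -161 + 3(pb + 19) = -104 + 3pb. Setting this equal to demand: 363.4 - 0.8pb = -104 + 3pb, so pb = 123.
Sellers receive ps = 123 + 19 = 142; q' = 363.4 − 0.8·123 = 265.
Buyers' price falls by p* − pb = 138 − 123 = 15; sellers' price rises by ps − p* = 142 − 138 = 4.
So consumers capture 15/19 = 15/19 of each unit of subsidy.

Consumer share = 15/19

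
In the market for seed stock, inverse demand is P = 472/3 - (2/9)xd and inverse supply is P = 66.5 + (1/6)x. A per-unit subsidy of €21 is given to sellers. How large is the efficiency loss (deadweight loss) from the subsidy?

Deadweight loss = €567

Pre-subsidy: 472/3 - (2/9)x = 66.5 + (1/6)x gives x* = 1635/7 and P* = 738/7.
With the subsidy, sellers receive Ps = Pb + 21 for each unit, where Pb is the price buyers pay.
On the curves, Pb = 472/3 - (2/9)x and Ps = 66.5 + (1/6)x; the wedge Ps − Pb = 21 gives 66.5 + (1/6)x − (472/3 - (2/9)x) = 21, so x' = 2013/7.
Then Pb = 472/3 − (2/9)·(2013/7) = 654/7 and Ps = 66.5 + (1/6)·(2013/7) = 801/7.
The subsidy expands output by 2013/7 − 1635/7 = 54 past the efficient level; on those units the gap between marginal cost and willingness to pay runs from 0 up to 21.
DWL = ½ × 21 × 54 = 567.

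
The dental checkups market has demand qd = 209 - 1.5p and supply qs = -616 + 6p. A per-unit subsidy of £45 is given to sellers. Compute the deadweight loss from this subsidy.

Pre-subsidy: 209 - 1.5p = -616 + 6p gives p* = 110, q* = 44.
With the subsidy, sellers receive ps = pb + 45 for each unit, where pb is the price buyers pay.
Supply in terms of pb becomes qs = -616 + 6(pb + 45) = -346 + 6pb. Setting this equal to demand: 209 - 1.5pb = -346 + 6pb, so pb = 74.
Sellers receive ps = 74 + 45 = 119; q' = 209 − 1.5·74 = 98.
The subsidy expands output by 98 − 44 = 54 past the efficient level; on those units the gap between marginal cost and willingness to pay runs from 0 up to 45.
DWL = ½ × 45 × 54 = 1215.

Deadweight loss = £1215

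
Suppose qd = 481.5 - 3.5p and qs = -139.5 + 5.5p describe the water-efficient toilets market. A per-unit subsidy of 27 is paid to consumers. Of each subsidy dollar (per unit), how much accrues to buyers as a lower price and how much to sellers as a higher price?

Pre-subsidy: 481.5 - 3.5p = -139.5 + 5.5p gives p* = 69, q* = 240.
With the rebate, buyers effectively pay pb = ps − 27, where ps is the price sellers receive.
Demand in terms of ps becomes qd = 481.5 − 3.5(ps − 27) = 576 - 3.5ps. Setting this equal to supply: 576 - 3.5ps = -139.5 + 5.5ps, so ps = 79.5.
Buyers pay pb = 79.5 − 27 = 52.5; q' = -139.5 + 5.5·79.5 = 297.75.
Buyers' price falls by p* − pb = 69 − 52.5 = 16.5; sellers' price rises by ps − p* = 79.5 − 69 = 10.5.

Buyers gain 16.5 per unit; sellers gain 10.5 per unit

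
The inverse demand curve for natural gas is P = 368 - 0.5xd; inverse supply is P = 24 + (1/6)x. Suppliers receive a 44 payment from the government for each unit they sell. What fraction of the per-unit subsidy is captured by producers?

Pre-subsidy: 368 - 0.5x = 24 + (1/6)x gives x* = 516 and P* = 110.
With the subsidy, sellers receive Ps = Pb + 44 for each unit, where Pb is the price buyers pay.
On the curves, Pb = 368 - 0.5x and Ps = 24 + (1/6)x; the wedge Ps − Pb = 44 gives 24 + (1/6)x − (368 - 0.5x) = 44, so x' = 582.
Then Pb = 368 − 0.5·582 = 77 and Ps = 24 + (1/6)·582 = 121.
Buyers' price falls by P* − Pb = 110 − 77 = 33; sellers' price rises by Ps − P* = 121 − 110 = 11.
So producers capture 11/44 = 0.25 of each unit of subsidy.

Producer share = 0.25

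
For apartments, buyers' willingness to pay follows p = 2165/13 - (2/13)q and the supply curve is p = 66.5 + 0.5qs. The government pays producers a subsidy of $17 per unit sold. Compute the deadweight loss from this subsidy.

Deadweight loss = $221

Pre-subsidy: 2165/13 - (2/13)q = 66.5 + 0.5q gives q* = 153 and p* = 143.
With the subsidy, sellers receive ps = pb + 17 for each unit, where pb is the price buyers pay.
On the curves, pb = 2165/13 - (2/13)q and ps = 66.5 + 0.5q; the wedge ps − pb = 17 gives 66.5 + 0.5q − (2165/13 - (2/13)q) = 17, so q' = 179.
Then pb = 2165/13 − (2/13)·179 = 139 and ps = 66.5 + 0.5·179 = 156.
The subsidy expands output by 179 − 153 = 26 past the efficient level; on those units the gap between marginal cost and willingness to pay runs from 0 up to 17.
DWL = ½ × 17 × 26 = 221.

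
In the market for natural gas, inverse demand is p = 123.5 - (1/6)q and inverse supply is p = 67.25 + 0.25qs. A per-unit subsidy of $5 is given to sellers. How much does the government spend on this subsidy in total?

Pre-subsidy: 123.5 - (1/6)q = 67.25 + 0.25q gives q* = 135 and p* = 101.
With the subsidy, sellers receive ps = pb + 5 for each unit, where pb is the price buyers pay.
On the curves, pb = 123.5 - (1/6)q and ps = 67.25 + 0.25q; the wedge ps − pb = 5 gives 67.25 + 0.25q − (123.5 - (1/6)q) = 5, so q' = 147.
Then pb = 123.5 − (1/6)·147 = 99 and ps = 67.25 + 0.25·147 = 104.
Government outlay = subsidy × quantity = 5 × 147 = 735.

Government cost = $735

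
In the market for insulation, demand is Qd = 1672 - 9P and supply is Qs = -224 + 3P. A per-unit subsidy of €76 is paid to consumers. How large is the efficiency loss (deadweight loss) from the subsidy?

Pre-subsidy: 1672 - 9P = -224 + 3P gives P* = 158, Q* = 250.
With the rebate, buyers effectively pay Pb = Ps − 76, where Ps is the price sellers receive.
Demand in terms of Ps becomes Qd = 1672 − 9(Ps − 76) = 2356 - 9Ps. Setting this equal to supply: 2356 - 9Ps = -224 + 3Ps, so Ps = 215.
Buyers pay Pb = 215 − 76 = 139; Q' = -224 + 3·215 = 421.
The subsidy expands output by 421 − 250 = 171 past the efficient level; on those units the gap between marginal cost and willingness to pay runs from 0 up to 76.
DWL = ½ × 76 × 171 = 6498.

Deadweight loss = €6498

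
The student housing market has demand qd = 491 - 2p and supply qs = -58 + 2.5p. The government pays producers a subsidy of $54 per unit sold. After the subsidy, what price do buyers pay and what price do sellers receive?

Pre-subsidy: 491 - 2p = -58 + 2.5p gives p* = 122, q* = 247.
With the subsidy, sellers receive ps = pb + 54 for each unit, where pb is the price buyers pay.
Supply in terms of pb becomes qs = -58 + 2.5(pb + 54) = 77 + 2.5pb. Setting this equal to demand: 491 - 2pb = 77 + 2.5pb, so pb = 92.
Sellers receive ps = 92 + 54 = 146; q' = 491 − 2·92 = 307.

Buyers pay $92; sellers receive $146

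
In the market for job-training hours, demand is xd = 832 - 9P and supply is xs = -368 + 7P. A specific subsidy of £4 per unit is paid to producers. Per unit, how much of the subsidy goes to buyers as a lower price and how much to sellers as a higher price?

Pre-subsidy: 832 - 9P = -368 + 7P gives P* = 75, x* = 157.
With the subsidy, sellers receive Ps = Pb + 4 for each unit, where Pb is the price buyers pay.
Supply in terms of Pb becomes xs = -368 + 7(Pb + 4) = -340 + 7Pb. Setting this equal to demand: 832 - 9Pb = -340 + 7Pb, so Pb = 73.25.
Sellers receive Ps = 73.25 + 4 = 77.25; x' = 832 − 9·73.25 = 172.75.
Buyers' price falls by P* − Pb = 75 − 73.25 = 1.75; sellers' price rises by Ps − P* = 77.25 − 75 = 2.25.

Buyers gain £1.75 per unit; sellers gain £2.25 per unit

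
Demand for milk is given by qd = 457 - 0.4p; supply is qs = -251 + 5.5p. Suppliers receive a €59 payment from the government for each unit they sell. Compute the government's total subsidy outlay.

Government cost = €25429

Pre-subsidy: 457 - 0.4p = -251 + 5.5p gives p* = 120, q* = 409.
With the subsidy, sellers receive ps = pb + 59 for each unit, where pb is the price buyers pay.
Supply in terms of pb becomes qs = -251 + 5.5(pb + 59) = 73.5 + 5.5pb. Setting this equal to demand: 457 - 0.4pb = 73.5 + 5.5pb, so pb = 65.
Sellers receive ps = 65 + 59 = 124; q' = 457 − 0.4·65 = 431.
Government outlay = subsidy × quantity = 59 × 431 = 25429.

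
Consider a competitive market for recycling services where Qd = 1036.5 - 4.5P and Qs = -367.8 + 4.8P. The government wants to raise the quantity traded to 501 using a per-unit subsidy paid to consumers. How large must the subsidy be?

At Q = 501, invert demand for the buyer price: Pb = (1036.5 − 501)/4.5 = 119; invert supply for the seller price: Ps = (501 − (-367.8))/4.8 = 181.
The subsidy must fill the gap: s = Ps − Pb = 181 − 119 = 62.

Required subsidy s = 62 per unit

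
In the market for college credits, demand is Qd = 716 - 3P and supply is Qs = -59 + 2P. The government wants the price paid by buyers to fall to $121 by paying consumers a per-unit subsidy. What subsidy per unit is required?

Required subsidy s = $85 per unit

At a buyer price of 121, quantity demanded is 716 − 3·121 = 353.
Sellers supply 353 only when they receive Ps with -59 + 2·Ps = 353, i.e. Ps = 206.
s = Ps − Pb = 206 − 121 = 85.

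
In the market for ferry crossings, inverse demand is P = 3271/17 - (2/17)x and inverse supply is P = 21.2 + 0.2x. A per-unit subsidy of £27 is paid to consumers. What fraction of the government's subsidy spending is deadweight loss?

DWL / government spending = 85/1248

Pre-subsidy: 3271/17 - (2/17)x = 21.2 + 0.2x gives x* = 539 and P* = 129.
With the rebate, buyers effectively pay Pb = Ps − 27, where Ps is the price sellers receive.
On the curves, Pb = 3271/17 - (2/17)x and Ps = 21.2 + 0.2x; the wedge Ps − Pb = 27 gives 21.2 + 0.2x − (3271/17 - (2/17)x) = 27, so x' = 624.
Then Pb = 3271/17 − (2/17)·624 = 119 and Ps = 21.2 + 0.2·624 = 146.
ΔCS = ½(539 + 624)(129 − 119) = 5815; ΔPS = ½(539 + 624)(146 − 129) = 9885.5.
Government spending = 27 × 624 = 16848.
DWL = ½ × 27 × (624 − 539) = 1147.5; fraction = 1147.5 / 16848 = 85/1248.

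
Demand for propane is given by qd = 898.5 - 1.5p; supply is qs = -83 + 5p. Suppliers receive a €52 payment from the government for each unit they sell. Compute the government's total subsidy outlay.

Government cost = €38064

Pre-subsidy: 898.5 - 1.5p = -83 + 5p gives p* = 151, q* = 672.
With the subsidy, sellers receive ps = pb + 52 for each unit, where pb is the price buyers pay.
Supply in terms of pb becomes qs = -83 + 5(pb + 52) = 177 + 5pb. Setting this equal to demand: 898.5 - 1.5pb = 177 + 5pb, so pb = 111.
Sellers receive ps = 111 + 52 = 163; q' = 898.5 − 1.5·111 = 732.
Government outlay = subsidy × quantity = 52 × 732 = 38064.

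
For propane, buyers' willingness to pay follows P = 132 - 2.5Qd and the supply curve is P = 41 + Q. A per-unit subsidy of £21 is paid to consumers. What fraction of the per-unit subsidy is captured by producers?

Producer share = 2/7

Pre-subsidy: 132 - 2.5Q = 41 + Q gives Q* = 26 and P* = 67.
With the rebate, buyers effectively pay Pb = Ps − 21, where Ps is the price sellers receive.
On the curves, Pb = 132 - 2.5Q and Ps = 41 + Q; the wedge Ps − Pb = 21 gives 41 + Q − (132 - 2.5Q) = 21, so Q' = 32.
Then Pb = 132 − 2.5·32 = 52 and Ps = 41 + 1·32 = 73.
Buyers' price falls by P* − Pb = 67 − 52 = 15; sellers' price rises by Ps − P* = 73 − 67 = 6.
So producers capture 6/21 = 2/7 of each unit of subsidy.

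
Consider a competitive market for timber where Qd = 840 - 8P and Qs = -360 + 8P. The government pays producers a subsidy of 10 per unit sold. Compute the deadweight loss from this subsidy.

Deadweight loss = 200

Pre-subsidy: 840 - 8P = -360 + 8P gives P* = 75, Q* = 240.
With the subsidy, sellers receive Ps = Pb + 10 for each unit, where Pb is the price buyers pay.
Supply in terms of Pb becomes Qs = -360 + 8(Pb + 10) = -280 + 8Pb. Setting this equal to demand: 840 - 8Pb = -280 + 8Pb, so Pb = 70.
Sellers receive Ps = 70 + 10 = 80; Q' = 840 − 8·70 = 280.
The subsidy expands output by 280 − 240 = 40 past the efficient level; on those units the gap between marginal cost and willingness to pay runs from 0 up to 10.
DWL = ½ × 10 × 40 = 200.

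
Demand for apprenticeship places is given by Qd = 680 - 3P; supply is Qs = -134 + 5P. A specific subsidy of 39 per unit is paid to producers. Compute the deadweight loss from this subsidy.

Deadweight loss = 1425.9375

Pre-subsidy: 680 - 3P = -134 + 5P gives P* = 101.75, Q* = 374.75.
With the subsidy, sellers receive Ps = Pb + 39 for each unit, where Pb is the price buyers pay.
Supply in terms of Pb becomes Qs = -134 + 5(Pb + 39) = 61 + 5Pb. Setting this equal to demand: 680 - 3Pb = 61 + 5Pb, so Pb = 77.375.
Sellers receive Ps = 77.375 + 39 = 116.375; Q' = 680 − 3·77.375 = 447.875.
The subsidy expands output by 447.875 − 374.75 = 73.125 past the efficient level; on those units the gap between marginal cost and willingness to pay runs from 0 up to 39.
DWL = ½ × 39 × 73.125 = 1425.9375.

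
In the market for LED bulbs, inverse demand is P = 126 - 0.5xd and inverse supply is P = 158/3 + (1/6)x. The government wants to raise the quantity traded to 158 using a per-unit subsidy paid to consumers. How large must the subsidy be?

Required subsidy s = 32 per unit

At x = 158, from the demand curve buyers pay Pb = 126 − 0.5·158 = 47; from the supply curve sellers need Ps = 158/3 + (1/6)·158 = 79.
The subsidy must fill the gap: s = Ps − Pb = 79 − 47 = 32.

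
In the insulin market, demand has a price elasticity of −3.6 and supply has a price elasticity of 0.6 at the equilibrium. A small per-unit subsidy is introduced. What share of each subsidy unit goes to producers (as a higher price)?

Producer share = 6/7

For a small subsidy around the equilibrium, the benefit split depends on the relative slopes, which at a point are proportional to the elasticities.
Buyer share = εs/(εs + |εd|) = 0.6/(0.6 + 3.6) = 1/7; seller share = |εd|/(εs + |εd|) = 6/7.
So producers capture 6/7 of the subsidy.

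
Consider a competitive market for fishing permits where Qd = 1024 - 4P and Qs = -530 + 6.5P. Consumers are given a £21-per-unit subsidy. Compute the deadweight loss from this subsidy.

Deadweight loss = £546

Pre-subsidy: 1024 - 4P = -530 + 6.5P gives P* = 148, Q* = 432.
With the rebate, buyers effectively pay Pb = Ps − 21, where Ps is the price sellers receive.
Demand in terms of Ps becomes Qd = 1024 − 4(Ps − 21) = 1108 - 4Ps. Setting this equal to supply: 1108 - 4Ps = -530 + 6.5Ps, so Ps = 156.
Buyers pay Pb = 156 − 21 = 135; Q' = -530 + 6.5·156 = 484.
The subsidy expands output by 484 − 432 = 52 past the efficient level; on those units the gap between marginal cost and willingness to pay runs from 0 up to 21.
DWL = ½ × 21 × 52 = 546.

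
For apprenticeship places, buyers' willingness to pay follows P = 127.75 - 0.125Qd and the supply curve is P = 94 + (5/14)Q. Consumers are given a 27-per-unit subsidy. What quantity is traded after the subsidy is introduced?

Q' = 126

Pre-subsidy: 127.75 - 0.125Q = 94 + (5/14)Q gives Q* = 70 and P* = 119.
With the rebate, buyers effectively pay Pb = Ps − 27, where Ps is the price sellers receive.
On the curves, Pb = 127.75 - 0.125Q and Ps = 94 + (5/14)Q; the wedge Ps − Pb = 27 gives 94 + (5/14)Q − (127.75 - 0.125Q) = 27, so Q' = 126.
Then Pb = 127.75 − 0.125·126 = 112 and Ps = 94 + (5/14)·126 = 139.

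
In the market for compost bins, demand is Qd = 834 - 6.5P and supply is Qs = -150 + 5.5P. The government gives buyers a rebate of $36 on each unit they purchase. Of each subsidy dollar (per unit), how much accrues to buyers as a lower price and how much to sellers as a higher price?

Pre-subsidy: 834 - 6.5P = -150 + 5.5P gives P* = 82, Q* = 301.
With the rebate, buyers effectively pay Pb = Ps − 36, where Ps is the price sellers receive.
Demand in terms of Ps becomes Qd = 834 − 6.5(Ps − 36) = 1068 - 6.5Ps. Setting this equal to supply: 1068 - 6.5Ps = -150 + 5.5Ps, so Ps = 101.5.
Buyers pay Pb = 101.5 − 36 = 65.5; Q' = -150 + 5.5·101.5 = 408.25.
Buyers' price falls by P* − Pb = 82 − 65.5 = 16.5; sellers' price rises by Ps − P* = 101.5 − 82 = 19.5.

Buyers gain $16.5 per unit; sellers gain $19.5 per unit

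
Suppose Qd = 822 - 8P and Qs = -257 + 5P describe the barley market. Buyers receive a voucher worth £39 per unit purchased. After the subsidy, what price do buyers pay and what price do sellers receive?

Buyers pay £68; sellers receive £107

Pre-subsidy: 822 - 8P = -257 + 5P gives P* = 83, Q* = 158.
With the rebate, buyers effectively pay Pb = Ps − 39, where Ps is the price sellers receive.
Demand in terms of Ps becomes Qd = 822 − 8(Ps − 39) = 1134 - 8Ps. Setting this equal to supply: 1134 - 8Ps = -257 + 5Ps, so Ps = 107.
Buyers pay Pb = 107 − 39 = 68; Q' = -257 + 5·107 = 278.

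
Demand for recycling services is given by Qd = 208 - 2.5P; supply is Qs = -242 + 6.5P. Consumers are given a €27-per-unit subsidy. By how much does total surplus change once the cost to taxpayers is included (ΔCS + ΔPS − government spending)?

Pre-subsidy: 208 - 2.5P = -242 + 6.5P gives P* = 50, Q* = 83.
With the rebate, buyers effectively pay Pb = Ps − 27, where Ps is the price sellers receive.
Demand in terms of Ps becomes Qd = 208 − 2.5(Ps − 27) = 275.5 - 2.5Ps. Setting this equal to supply: 275.5 - 2.5Ps = -242 + 6.5Ps, so Ps = 57.5.
Buyers pay Pb = 57.5 − 27 = 30.5; Q' = -242 + 6.5·57.5 = 131.75.
ΔCS = ½(83 + 131.75)(50 − 30.5) = 2093.8125; ΔPS = ½(83 + 131.75)(57.5 − 50) = 805.3125.
Government spending = 27 × 131.75 = 3557.25.
Net change = 2093.8125 + 805.3125 − 3557.25 = -658.125. The loss equals the DWL triangle ½·27·48.75.

Net change in total surplus = -€658.125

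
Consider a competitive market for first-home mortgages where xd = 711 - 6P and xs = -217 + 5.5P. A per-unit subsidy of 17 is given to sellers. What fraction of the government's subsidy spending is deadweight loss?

DWL / government spending = 187/2113

Pre-subsidy: 711 - 6P = -217 + 5.5P gives P* = 1856/23, x* = 5217/23.
With the subsidy, sellers receive Ps = Pb + 17 for each unit, where Pb is the price buyers pay.
Supply in terms of Pb becomes xs = -217 + 5.5(Pb + 17) = -123.5 + 5.5Pb. Setting this equal to demand: 711 - 6Pb = -123.5 + 5.5Pb, so Pb = 1669/23.
Sellers receive Ps = 1669/23 + 17 = 2060/23; x' = 711 − 6·(1669/23) = 6339/23.
ΔCS = ½(5217/23 + 6339/23)(1856/23 − 1669/23) = 1080486/529; ΔPS = ½(5217/23 + 6339/23)(2060/23 − 1856/23) = 1178712/529.
Government spending = 17 × 6339/23 = 107763/23.
DWL = ½ × 17 × (6339/23 − 5217/23) = 9537/23; fraction = (9537/23) / (107763/23) = 187/2113.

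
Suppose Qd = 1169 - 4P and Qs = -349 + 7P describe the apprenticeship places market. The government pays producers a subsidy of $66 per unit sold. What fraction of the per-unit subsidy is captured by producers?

Pre-subsidy: 1169 - 4P = -349 + 7P gives P* = 138, Q* = 617.
With the subsidy, sellers receive Ps = Pb + 66 for each unit, where Pb is the price buyers pay.
Supply in terms of Pb becomes Qs = -349 + 7(Pb + 66) = 113 + 7Pb. Setting this equal to demand: 1169 - 4Pb = 113 + 7Pb, so Pb = 96.
Sellers receive Ps = 96 + 66 = 162; Q' = 1169 − 4·96 = 785.
Buyers' price falls by P* − Pb = 138 − 96 = 42; sellers' price rises by Ps − P* = 162 − 138 = 24.
So producers capture 24/66 = 4/11 of each unit of subsidy.

Producer share = 4/11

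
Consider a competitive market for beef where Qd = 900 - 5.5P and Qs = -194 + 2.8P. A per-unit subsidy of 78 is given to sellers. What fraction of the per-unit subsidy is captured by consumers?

Consumer share = 28/83

Pre-subsidy: 900 - 5.5P = -194 + 2.8P gives P* = 10940/83, Q* = 14530/83.
With the subsidy, sellers receive Ps = Pb + 78 for each unit, where Pb is the price buyers pay.
Supply in terms of Pb becomes Qs = -194 + 2.8(Pb + 78) = 24.4 + 2.8Pb. Setting this equal to demand: 900 - 5.5Pb = 24.4 + 2.8Pb, so Pb = 8756/83.
Sellers receive Ps = 8756/83 + 78 = 15230/83; Q' = 900 − 5.5·(8756/83) = 26542/83.
Buyers' price falls by P* − Pb = 10940/83 − 8756/83 = 2184/83; sellers' price rises by Ps − P* = 15230/83 − 10940/83 = 4290/83.
So consumers capture (2184/83)/78 = 28/83 of each unit of subsidy.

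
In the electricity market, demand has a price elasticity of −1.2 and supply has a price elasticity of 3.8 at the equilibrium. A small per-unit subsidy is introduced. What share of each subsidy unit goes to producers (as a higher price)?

For a small subsidy around the equilibrium, the benefit split depends on the relative slopes, which at a point are proportional to the elasticities.
Buyer share = εs/(εs + |εd|) = 3.8/(3.8 + 1.2) = 0.76; seller share = |εd|/(εs + |εd|) = 0.24.
So producers capture 0.24 of the subsidy.

Producer share = 0.24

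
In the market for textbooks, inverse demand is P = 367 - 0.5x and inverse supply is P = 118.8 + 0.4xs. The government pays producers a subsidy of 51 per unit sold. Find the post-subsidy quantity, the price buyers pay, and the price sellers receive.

Pre-subsidy: 367 - 0.5x = 118.8 + 0.4x gives x* = 2482/9 and P* = 2062/9.
With the subsidy, sellers receive Ps = Pb + 51 for each unit, where Pb is the price buyers pay.
On the curves, Pb = 367 - 0.5x and Ps = 118.8 + 0.4x; the wedge Ps − Pb = 51 gives 118.8 + 0.4x − (367 - 0.5x) = 51, so x' = 2992/9.
Then Pb = 367 − 0.5·(2992/9) = 1807/9 and Ps = 118.8 + 0.4·(2992/9) = 2266/9.

x' = 2992/9; buyers pay 1807/9; sellers receive 2266/9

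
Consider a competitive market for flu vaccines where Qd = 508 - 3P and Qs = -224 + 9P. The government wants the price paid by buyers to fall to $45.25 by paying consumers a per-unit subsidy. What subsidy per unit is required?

At a buyer price of 45.25, quantity demanded is 508 − 3·45.25 = 372.25.
Sellers supply 372.25 only when they receive Ps with -224 + 9·Ps = 372.25, i.e. Ps = 66.25.
s = Ps − Pb = 66.25 − 45.25 = 21.

Required subsidy s = $21 per unit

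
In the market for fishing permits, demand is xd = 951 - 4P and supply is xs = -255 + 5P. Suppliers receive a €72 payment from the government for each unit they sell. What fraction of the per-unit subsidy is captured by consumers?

Consumer share = 5/9

Pre-subsidy: 951 - 4P = -255 + 5P gives P* = 134, x* = 415.
With the subsidy, sellers receive Ps = Pb + 72 for each unit, where Pb is the price buyers pay.
Supply in terms of Pb becomes xs = -255 + 5(Pb + 72) = 105 + 5Pb. Setting this equal to demand: 951 - 4Pb = 105 + 5Pb, so Pb = 94.
Sellers receive Ps = 94 + 72 = 166; x' = 951 − 4·94 = 575.
Buyers' price falls by P* − Pb = 134 − 94 = 40; sellers' price rises by Ps − P* = 166 − 134 = 32.
So consumers capture 40/72 = 5/9 of each unit of subsidy.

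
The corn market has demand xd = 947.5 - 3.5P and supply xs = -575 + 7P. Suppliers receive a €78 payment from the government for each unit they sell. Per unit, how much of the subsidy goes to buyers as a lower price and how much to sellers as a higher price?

Pre-subsidy: 947.5 - 3.5P = -575 + 7P gives P* = 145, x* = 440.
With the subsidy, sellers receive Ps = Pb + 78 for each unit, where Pb is the price buyers pay.
Supply in terms of Pb becomes xs = -575 + 7(Pb + 78) = -29 + 7Pb. Setting this equal to demand: 947.5 - 3.5Pb = -29 + 7Pb, so Pb = 93.
Sellers receive Ps = 93 + 78 = 171; x' = 947.5 − 3.5·93 = 622.
Buyers' price falls by P* − Pb = 145 − 93 = 52; sellers' price rises by Ps − P* = 171 − 145 = 26.

Buyers gain €52 per unit; sellers gain €26 per unit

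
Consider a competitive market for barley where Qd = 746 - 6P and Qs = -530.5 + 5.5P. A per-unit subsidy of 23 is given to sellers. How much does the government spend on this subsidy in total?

Pre-subsidy: 746 - 6P = -530.5 + 5.5P gives P* = 111, Q* = 80.
With the subsidy, sellers receive Ps = Pb + 23 for each unit, where Pb is the price buyers pay.
Supply in terms of Pb becomes Qs = -530.5 + 5.5(Pb + 23) = -404 + 5.5Pb. Setting this equal to demand: 746 - 6Pb = -404 + 5.5Pb, so Pb = 100.
Sellers receive Ps = 100 + 23 = 123; Q' = 746 − 6·100 = 146.
Government outlay = subsidy × quantity = 23 × 146 = 3358.

Government cost = 3358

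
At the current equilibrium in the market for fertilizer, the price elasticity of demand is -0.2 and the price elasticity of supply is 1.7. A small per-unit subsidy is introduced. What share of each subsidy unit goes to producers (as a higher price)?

For a small subsidy around the equilibrium, the benefit split depends on the relative slopes, which at a point are proportional to the elasticities.
Buyer share = εs/(εs + |εd|) = 1.7/(1.7 + 0.2) = 17/19; seller share = |εd|/(εs + |εd|) = 2/19.
So producers capture 2/19 of the subsidy.

Producer share = 2/19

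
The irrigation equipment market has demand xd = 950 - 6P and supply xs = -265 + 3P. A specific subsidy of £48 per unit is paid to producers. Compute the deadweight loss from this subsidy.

Deadweight loss = £2304

Pre-subsidy: 950 - 6P = -265 + 3P gives P* = 135, x* = 140.
With the subsidy, sellers receive Ps = Pb + 48 for each unit, where Pb is the price buyers pay.
Supply in terms of Pb becomes xs = -265 + 3(Pb + 48) = -121 + 3Pb. Setting this equal to demand: 950 - 6Pb = -121 + 3Pb, so Pb = 119.
Sellers receive Ps = 119 + 48 = 167; x' = 950 − 6·119 = 236.
The subsidy expands output by 236 − 140 = 96 past the efficient level; on those units the gap between marginal cost and willingness to pay runs from 0 up to 48.
DWL = ½ × 48 × 96 = 2304.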